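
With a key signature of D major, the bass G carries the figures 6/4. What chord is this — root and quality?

The figures 6/4 indicate a triad in second inversion.
In second inversion the root lies a fourth above the bass: a fourth above G in D major is C#.
The chord tones are G, C#, E, giving C# diminished.

C# diminished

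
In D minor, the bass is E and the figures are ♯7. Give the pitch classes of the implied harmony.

The written figures ♯7 are shorthand for 7/5/3: the 5/3 are implied.
A third above E in this key is G.
A fifth above E in this key is Bb.
A seventh above E in this key is D, raised to D# by the sharp.

E, G, Bb, D#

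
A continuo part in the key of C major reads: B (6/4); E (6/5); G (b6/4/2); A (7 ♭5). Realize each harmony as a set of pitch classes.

B, E, G | E, G, B, C | G, A, C, Eb | A, C, Eb, G

B (6/4): B, E, G.
E (6/5/3): E, G, B, C.
G (b6/4/2): G, A, C, Eb.
A (7/b5/3): A, C, Eb, G.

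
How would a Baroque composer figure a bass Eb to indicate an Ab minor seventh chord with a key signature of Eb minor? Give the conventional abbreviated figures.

4/3

Eb is the fifth of Ab minor seventh, so the chord is in second inversion.
A seventh chord in second inversion is figured 6/4/3, conventionally abbreviated 4/3.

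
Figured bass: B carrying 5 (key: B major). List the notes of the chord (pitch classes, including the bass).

B, D#, F#

The written figures 5 are shorthand for 5/3: the 3 is implied.
A third above B in this key is D#.
A fifth above B in this key is F#.
Together with the bass B, this spells B major in root position.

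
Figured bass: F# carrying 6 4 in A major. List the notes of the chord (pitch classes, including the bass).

A fourth above F# in this key is B.
A sixth above F# in this key is D.
Together with the bass F#, this spells B minor in second inversion.

F#, B, D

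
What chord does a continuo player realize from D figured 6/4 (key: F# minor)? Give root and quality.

The figures 6/4 indicate a triad in second inversion.
In second inversion the root lies a fourth above the bass: a fourth above D in F# minor is G#.
The chord tones are D, G#, B, giving G# diminished.

G# diminished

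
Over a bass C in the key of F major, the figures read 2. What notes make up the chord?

C, D, F, A

The written figures 2 are shorthand for 6/4/2: the 6/4 are implied.
A second above C in this key is D.
A fourth above C in this key is F.
A sixth above C in this key is A.
Together with the bass C, this spells D minor seventh in third inversion.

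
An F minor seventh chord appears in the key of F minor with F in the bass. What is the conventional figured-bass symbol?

7

F is the root of F minor seventh, so the chord is in root position.
A seventh chord in root position is figured 7/5/3, conventionally abbreviated 7.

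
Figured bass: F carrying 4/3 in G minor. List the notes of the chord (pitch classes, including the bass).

The written figures 4/3 are shorthand for 6/4/3: the 6 is implied.
A third above F in this key is A.
A fourth above F in this key is Bb.
A sixth above F in this key is D.
Together with the bass F, this spells Bb major seventh in second inversion.

F, A, Bb, D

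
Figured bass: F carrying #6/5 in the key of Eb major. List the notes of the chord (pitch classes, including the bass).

The written figures #6/5 are shorthand for 6/5/3: the 3 is implied.
A third above F in this key is Ab.
A fifth above F in this key is C.
A sixth above F in this key is D, raised to D# by the sharp.

F, Ab, C, D#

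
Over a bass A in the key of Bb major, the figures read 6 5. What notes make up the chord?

The written figures 6 5 are shorthand for 6/5/3: the 3 is implied.
A third above A in this key is C.
A fifth above A in this key is Eb.
A sixth above A in this key is F.
Together with the bass A, this spells F dominant seventh in first inversion.

A, C, Eb, F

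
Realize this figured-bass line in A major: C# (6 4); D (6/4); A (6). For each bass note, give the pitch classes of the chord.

C# (6/4): C#, F#, A.
D (6/4): D, G#, B.
A (6/3): A, C#, F#.

C#, F#, A | D, G#, B | A, C#, F#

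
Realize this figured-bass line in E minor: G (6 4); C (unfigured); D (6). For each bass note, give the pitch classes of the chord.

G, C, E | C, E, G | D, F#, B

G (6/4): G, C, E.
C (5/3): C, E, G.
D (6/3): D, F#, B.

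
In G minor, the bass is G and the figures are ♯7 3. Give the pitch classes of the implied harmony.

G, Bb, D, F#

The written figures ♯7 3 are shorthand for 7/5/3: the 5 is implied.
A third above G in this key is Bb.
A fifth above G in this key is D.
A seventh above G in this key is F, raised to F# by the sharp.
Together with the bass G, this spells G minor-major seventh in root position.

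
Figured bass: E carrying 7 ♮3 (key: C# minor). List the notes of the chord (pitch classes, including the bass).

The written figures 7 ♮3 are shorthand for 7/5/3: the 5 is implied.
A third above E in this key is G#, made natural (G) by the ♮ figure.
A fifth above E in this key is B.
A seventh above E in this key is D#.
Together with the bass E, this spells E minor-major seventh in root position.

E, G, B, D#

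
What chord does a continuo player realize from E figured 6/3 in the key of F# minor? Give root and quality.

C# minor

The figures 6/3 indicate a triad in first inversion.
In first inversion the root lies a sixth above the bass: a sixth above E in F# minor is C#.
The chord tones are E, G#, C#, giving C# minor.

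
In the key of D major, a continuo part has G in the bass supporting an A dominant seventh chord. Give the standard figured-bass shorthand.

4/2

G is the seventh of A dominant seventh, so the chord is in third inversion.
A seventh chord in third inversion is figured 6/4/2, conventionally abbreviated 4/2.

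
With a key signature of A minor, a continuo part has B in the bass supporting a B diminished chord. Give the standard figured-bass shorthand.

B is the root of B diminished, so the chord is in root position.
A triad in root position is figured 5/3, conventionally abbreviated (no figures — root-position triad).

no figures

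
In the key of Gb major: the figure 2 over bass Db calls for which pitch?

Eb

Counting 1 letter step above Db lands on E; in Gb major, that letter is Eb.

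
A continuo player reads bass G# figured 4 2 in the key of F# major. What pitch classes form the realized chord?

G#, A#, C#, E#

The written figures 4 2 are shorthand for 6/4/2: the 6 is implied.
A second above G# in this key is A#.
A fourth above G# in this key is C#.
A sixth above G# in this key is E#.
Together with the bass G#, this spells A# minor seventh in third inversion.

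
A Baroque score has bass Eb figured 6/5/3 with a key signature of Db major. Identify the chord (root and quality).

The figures 6/5/3 indicate a seventh chord in first inversion.
In first inversion the root lies a sixth above the bass: a sixth above Eb in Db major is C.
The chord tones are Eb, Gb, Bb, C, giving C half-diminished seventh.

C half-diminished seventh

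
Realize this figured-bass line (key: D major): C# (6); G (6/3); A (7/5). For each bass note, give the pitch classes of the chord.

C#, E, A | G, B, E | A, C#, E, G

C# (6/3): C#, E, A.
G (6/3): G, B, E.
A (7/5/3): A, C#, E, G.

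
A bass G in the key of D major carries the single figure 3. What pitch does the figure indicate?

B

Counting 2 letter steps above G lands on B; in D major, that letter is B.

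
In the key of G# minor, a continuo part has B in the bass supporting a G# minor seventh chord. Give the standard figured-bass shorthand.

6/5

B is the third of G# minor seventh, so the chord is in first inversion.
A seventh chord in first inversion is figured 6/5/3, conventionally abbreviated 6/5.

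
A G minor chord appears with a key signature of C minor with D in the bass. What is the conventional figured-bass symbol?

6/4

D is the fifth of G minor, so the chord is in second inversion.
A triad in second inversion is figured 6/4, conventionally abbreviated 6/4.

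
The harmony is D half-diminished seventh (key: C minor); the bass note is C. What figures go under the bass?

C is the seventh of D half-diminished seventh, so the chord is in third inversion.
A seventh chord in third inversion is figured 6/4/2, conventionally abbreviated 4/2.

4/2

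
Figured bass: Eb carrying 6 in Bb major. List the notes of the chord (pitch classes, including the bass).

The written figures 6 are shorthand for 6/3: the 3 is implied.
A third above Eb in this key is G.
A sixth above Eb in this key is C.
Together with the bass Eb, this spells C minor in first inversion.

Eb, G, C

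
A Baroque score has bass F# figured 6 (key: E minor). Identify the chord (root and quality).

D major

The figures 6 indicate a triad in first inversion.
In first inversion the root lies a sixth above the bass: a sixth above F# in E minor is D.
The chord tones are F#, A, D, giving D major.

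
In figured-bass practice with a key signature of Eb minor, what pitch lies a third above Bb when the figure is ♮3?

D

Counting 2 letter steps above Bb lands on D; in Eb minor, that letter is Db.
The ♮3 figure makes it natural, giving D.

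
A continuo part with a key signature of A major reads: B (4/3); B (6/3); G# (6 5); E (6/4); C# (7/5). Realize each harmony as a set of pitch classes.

B (6/4/3): B, D, E, G#.
B (6/3): B, D, G#.
G# (6/5/3): G#, B, D, E.
E (6/4): E, A, C#.
C# (7/5/3): C#, E, G#, B.

B, D, E, G# | B, D, G# | G#, B, D, E | E, A, C# | C#, E, G#, B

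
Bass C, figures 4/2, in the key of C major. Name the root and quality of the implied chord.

D minor seventh

The figures 4/2 indicate a seventh chord in third inversion.
In third inversion the root lies a second above the bass: a second above C in C major is D.
The chord tones are C, D, F, A, giving D minor seventh.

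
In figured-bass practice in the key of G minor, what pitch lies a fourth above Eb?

Counting 3 letter steps above Eb lands on A; in G minor, that letter is A.

A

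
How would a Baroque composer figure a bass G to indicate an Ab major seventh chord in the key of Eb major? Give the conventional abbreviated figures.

G is the seventh of Ab major seventh, so the chord is in third inversion.
A seventh chord in third inversion is figured 6/4/2, conventionally abbreviated 4/2.

4/2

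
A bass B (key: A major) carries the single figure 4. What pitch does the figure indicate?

Counting 3 letter steps above B lands on E; in A major, that letter is E.

E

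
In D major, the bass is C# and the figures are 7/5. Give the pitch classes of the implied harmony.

C#, E, G, B

The written figures 7/5 are shorthand for 7/5/3: the 3 is implied.
A third above C# in this key is E.
A fifth above C# in this key is G.
A seventh above C# in this key is B.
Together with the bass C#, this spells C# half-diminished seventh in root position.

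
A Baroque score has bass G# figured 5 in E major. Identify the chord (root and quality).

The figures 5 indicate a triad in root position.
In root position the bass is the root, so the root is G#.
The chord tones are G#, B, D#, giving G# minor.

G# minor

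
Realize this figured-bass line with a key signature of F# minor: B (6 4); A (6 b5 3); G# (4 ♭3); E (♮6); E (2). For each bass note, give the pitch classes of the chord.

B, E, G# | A, C#, Eb, F# | G#, Bb, C#, E | E, G#, C | E, F#, A, C#

B (6/4): B, E, G#.
A (6/b5/3): A, C#, Eb, F#.
G# (6/4/b3): G#, Bb, C#, E.
E (♮6/3): E, G#, C.
E (6/4/2): E, F#, A, C#.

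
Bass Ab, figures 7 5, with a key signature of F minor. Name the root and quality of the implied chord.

Ab major seventh

The figures 7 5 indicate a seventh chord in root position.
In root position the bass is the root, so the root is Ab.
The chord tones are Ab, C, Eb, G, giving Ab major seventh.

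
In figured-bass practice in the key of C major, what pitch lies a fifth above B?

Counting 4 letter steps above B lands on F; in C major, that letter is F.

F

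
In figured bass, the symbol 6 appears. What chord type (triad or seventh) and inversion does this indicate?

triad, first inversion

6 is shorthand for 6/3.
Intervals of 6/3 above the bass form a triad; the bass is the third, so this is first inversion.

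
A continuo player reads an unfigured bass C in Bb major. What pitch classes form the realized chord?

An unfigured bass implies 5/3.
A third above C in this key is Eb.
A fifth above C in this key is G.
Together with the bass C, this spells C minor in root position.

C, Eb, G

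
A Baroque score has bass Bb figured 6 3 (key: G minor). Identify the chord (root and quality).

The figures 6 3 indicate a triad in first inversion.
In first inversion the root lies a sixth above the bass: a sixth above Bb in G minor is G.
The chord tones are Bb, D, G, giving G minor.

G minor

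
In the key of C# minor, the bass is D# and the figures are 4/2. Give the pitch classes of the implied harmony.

D#, E, G#, B

The written figures 4/2 are shorthand for 6/4/2: the 6 is implied.
A second above D# in this key is E.
A fourth above D# in this key is G#.
A sixth above D# in this key is B.
Together with the bass D#, this spells E major seventh in third inversion.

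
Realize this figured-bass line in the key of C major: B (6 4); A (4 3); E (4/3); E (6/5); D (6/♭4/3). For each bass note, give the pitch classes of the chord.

B, E, G | A, C, D, F | E, G, A, C | E, G, B, C | D, F, Gb, B

B (6/4): B, E, G.
A (6/4/3): A, C, D, F.
E (6/4/3): E, G, A, C.
E (6/5/3): E, G, B, C.
D (6/b4/3): D, F, Gb, B.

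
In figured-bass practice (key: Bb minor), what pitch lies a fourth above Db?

Counting 3 letter steps above Db lands on G; in Bb minor, that letter is Gb.

Gb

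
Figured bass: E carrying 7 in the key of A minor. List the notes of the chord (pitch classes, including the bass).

The written figures 7 are shorthand for 7/5/3: the 5/3 are implied.
A third above E in this key is G.
A fifth above E in this key is B.
A seventh above E in this key is D.
Together with the bass E, this spells E minor seventh in root position.

E, G, B, D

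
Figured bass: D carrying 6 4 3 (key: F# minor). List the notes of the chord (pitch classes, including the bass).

D, F#, G#, B

A third above D in this key is F#.
A fourth above D in this key is G#.
A sixth above D in this key is B.
Together with the bass D, this spells G# half-diminished seventh in second inversion.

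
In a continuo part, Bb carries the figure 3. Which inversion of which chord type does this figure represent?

3 is shorthand for 5/3.
Intervals of 5/3 above the bass form a triad; the bass is the root, so this is root position.

triad, root position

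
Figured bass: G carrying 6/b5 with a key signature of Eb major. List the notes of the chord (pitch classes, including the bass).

G, Bb, Db, Eb

The written figures 6/b5 are shorthand for 6/5/3: the 3 is implied.
A third above G in this key is Bb.
A fifth above G in this key is D, lowered to Db by the flat.
A sixth above G in this key is Eb.
Together with the bass G, this spells Eb dominant seventh in first inversion.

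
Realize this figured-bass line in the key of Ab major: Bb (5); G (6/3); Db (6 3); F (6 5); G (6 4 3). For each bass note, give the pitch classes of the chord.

Bb (5/3): Bb, Db, F.
G (6/3): G, Bb, Eb.
Db (6/3): Db, F, Bb.
F (6/5/3): F, Ab, C, Db.
G (6/4/3): G, Bb, C, Eb.

Bb, Db, F | G, Bb, Eb | Db, F, Bb | F, Ab, C, Db | G, Bb, C, Eb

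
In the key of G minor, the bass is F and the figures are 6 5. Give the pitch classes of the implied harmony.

The written figures 6 5 are shorthand for 6/5/3: the 3 is implied.
A third above F in this key is A.
A fifth above F in this key is C.
A sixth above F in this key is D.
Together with the bass F, this spells D minor seventh in first inversion.

F, A, C, D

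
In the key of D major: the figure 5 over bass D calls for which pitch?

Counting 4 letter steps above D lands on A; in D major, that letter is A.

A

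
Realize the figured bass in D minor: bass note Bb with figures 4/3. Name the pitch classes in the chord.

Bb, D, E, G

The written figures 4/3 are shorthand for 6/4/3: the 6 is implied.
A third above Bb in this key is D.
A fourth above Bb in this key is E.
A sixth above Bb in this key is G.
Together with the bass Bb, this spells E half-diminished seventh in second inversion.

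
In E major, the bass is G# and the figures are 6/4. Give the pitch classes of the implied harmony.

A fourth above G# in this key is C#.
A sixth above G# in this key is E.
Together with the bass G#, this spells C# minor in second inversion.

G#, C#, E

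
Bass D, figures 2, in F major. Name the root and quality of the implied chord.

The figures 2 indicate a seventh chord in third inversion.
In third inversion the root lies a second above the bass: a second above D in F major is E.
The chord tones are D, E, G, Bb, giving E half-diminished seventh.

E half-diminished seventh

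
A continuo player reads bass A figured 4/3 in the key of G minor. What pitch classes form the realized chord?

A, C, D, F

The written figures 4/3 are shorthand for 6/4/3: the 6 is implied.
A third above A in this key is C.
A fourth above A in this key is D.
A sixth above A in this key is F.
Together with the bass A, this spells D minor seventh in second inversion.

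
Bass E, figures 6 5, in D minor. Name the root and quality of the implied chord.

The figures 6 5 indicate a seventh chord in first inversion.
In first inversion the root lies a sixth above the bass: a sixth above E in D minor is C.
The chord tones are E, G, Bb, C, giving C dominant seventh.

C dominant seventh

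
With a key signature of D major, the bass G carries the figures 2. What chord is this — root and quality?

The figures 2 indicate a seventh chord in third inversion.
In third inversion the root lies a second above the bass: a second above G in D major is A.
The chord tones are G, A, C#, E, giving A dominant seventh.

A dominant seventh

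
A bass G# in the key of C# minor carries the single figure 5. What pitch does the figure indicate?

D#

Counting 4 letter steps above G# lands on D; in C# minor, that letter is D#.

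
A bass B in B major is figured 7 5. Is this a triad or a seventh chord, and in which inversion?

7 5 is shorthand for 7/5/3.
Intervals of 7/5/3 above the bass form a seventh chord; the bass is the root, so this is root position.

seventh chord, root position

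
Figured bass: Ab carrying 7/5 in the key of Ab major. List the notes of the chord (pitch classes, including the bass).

Ab, C, Eb, G

The written figures 7/5 are shorthand for 7/5/3: the 3 is implied.
A third above Ab in this key is C.
A fifth above Ab in this key is Eb.
A seventh above Ab in this key is G.
Together with the bass Ab, this spells Ab major seventh in root position.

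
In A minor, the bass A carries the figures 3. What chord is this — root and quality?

A minor

The figures 3 indicate a triad in root position.
In root position the bass is the root, so the root is A.
The chord tones are A, C, E, giving A minor.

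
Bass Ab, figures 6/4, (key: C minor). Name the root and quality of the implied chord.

D diminished

The figures 6/4 indicate a triad in second inversion.
In second inversion the root lies a fourth above the bass: a fourth above Ab in C minor is D.
The chord tones are Ab, D, F, giving D diminished.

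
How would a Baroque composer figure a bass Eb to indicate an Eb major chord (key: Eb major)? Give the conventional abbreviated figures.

Eb is the root of Eb major, so the chord is in root position.
A triad in root position is figured 5/3, conventionally abbreviated (no figures — root-position triad).

no figures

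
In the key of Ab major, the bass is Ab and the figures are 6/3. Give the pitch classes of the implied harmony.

A third above Ab in this key is C.
A sixth above Ab in this key is F.
Together with the bass Ab, this spells F minor in first inversion.

Ab, C, F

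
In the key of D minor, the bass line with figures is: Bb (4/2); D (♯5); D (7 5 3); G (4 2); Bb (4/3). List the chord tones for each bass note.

Bb (6/4/2): Bb, C, E, G.
D (#5/3): D, F, A#.
D (7/5/3): D, F, A, C.
G (6/4/2): G, A, C, E.
Bb (6/4/3): Bb, D, E, G.

Bb, C, E, G | D, F, A# | D, F, A, C | G, A, C, E | Bb, D, E, G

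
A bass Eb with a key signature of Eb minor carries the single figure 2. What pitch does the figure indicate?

F

Counting 1 letter step above Eb lands on F; in Eb minor, that letter is F.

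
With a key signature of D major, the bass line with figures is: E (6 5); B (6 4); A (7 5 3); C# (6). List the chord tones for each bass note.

E, G, B, C# | B, E, G | A, C#, E, G | C#, E, A

E (6/5/3): E, G, B, C#.
B (6/4): B, E, G.
A (7/5/3): A, C#, E, G.
C# (6/3): C#, E, A.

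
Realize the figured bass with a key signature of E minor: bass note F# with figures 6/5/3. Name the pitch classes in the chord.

A third above F# in this key is A.
A fifth above F# in this key is C.
A sixth above F# in this key is D.
Together with the bass F#, this spells D dominant seventh in first inversion.

F#, A, C, D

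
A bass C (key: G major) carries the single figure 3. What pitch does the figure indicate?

E

Counting 2 letter steps above C lands on E; in G major, that letter is E.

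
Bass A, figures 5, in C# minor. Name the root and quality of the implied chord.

A major

The figures 5 indicate a triad in root position.
In root position the bass is the root, so the root is A.
The chord tones are A, C#, E, giving A major.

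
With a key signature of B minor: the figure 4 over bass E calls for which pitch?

Counting 3 letter steps above E lands on A; in B minor, that letter is A.

A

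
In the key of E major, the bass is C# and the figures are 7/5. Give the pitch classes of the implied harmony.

The written figures 7/5 are shorthand for 7/5/3: the 3 is implied.
A third above C# in this key is E.
A fifth above C# in this key is G#.
A seventh above C# in this key is B.
Together with the bass C#, this spells C# minor seventh in root position.

C#, E, G#, B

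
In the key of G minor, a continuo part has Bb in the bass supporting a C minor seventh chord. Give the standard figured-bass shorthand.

4/2

Bb is the seventh of C minor seventh, so the chord is in third inversion.
A seventh chord in third inversion is figured 6/4/2, conventionally abbreviated 4/2.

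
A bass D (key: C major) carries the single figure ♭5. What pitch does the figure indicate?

Ab

Counting 4 letter steps above D lands on A; in C major, that letter is A.
The b5 figure lowers it a semitone, giving Ab.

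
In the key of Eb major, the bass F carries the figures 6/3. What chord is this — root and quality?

D diminished

The figures 6/3 indicate a triad in first inversion.
In first inversion the root lies a sixth above the bass: a sixth above F in Eb major is D.
The chord tones are F, Ab, D, giving D diminished.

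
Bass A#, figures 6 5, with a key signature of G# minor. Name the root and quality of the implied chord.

The figures 6 5 indicate a seventh chord in first inversion.
In first inversion the root lies a sixth above the bass: a sixth above A# in G# minor is F#.
The chord tones are A#, C#, E, F#, giving F# dominant seventh.

F# dominant seventh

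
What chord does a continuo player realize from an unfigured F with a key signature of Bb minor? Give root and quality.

An unfigured bass indicates a triad in root position.
In root position the bass is the root, so the root is F.
The chord tones are F, Ab, C, giving F minor.

F minor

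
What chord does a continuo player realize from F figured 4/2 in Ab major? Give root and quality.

G half-diminished seventh

The figures 4/2 indicate a seventh chord in third inversion.
In third inversion the root lies a second above the bass: a second above F in Ab major is G.
The chord tones are F, G, Bb, Db, giving G half-diminished seventh.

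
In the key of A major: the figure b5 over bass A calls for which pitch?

Eb

Counting 4 letter steps above A lands on E; in A major, that letter is E.
The b5 figure lowers it a semitone, giving Eb.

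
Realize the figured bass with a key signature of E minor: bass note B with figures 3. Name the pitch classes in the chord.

B, D, F#

The written figures 3 are shorthand for 5/3: the 5 is implied.
A third above B in this key is D.
A fifth above B in this key is F#.
Together with the bass B, this spells B minor in root position.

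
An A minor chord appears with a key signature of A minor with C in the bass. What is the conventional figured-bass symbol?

6

C is the third of A minor, so the chord is in first inversion.
A triad in first inversion is figured 6/3, conventionally abbreviated 6.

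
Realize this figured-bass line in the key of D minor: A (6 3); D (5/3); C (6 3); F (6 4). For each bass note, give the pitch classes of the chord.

A, C, F | D, F, A | C, E, A | F, Bb, D

A (6/3): A, C, F.
D (5/3): D, F, A.
C (6/3): C, E, A.
F (6/4): F, Bb, D.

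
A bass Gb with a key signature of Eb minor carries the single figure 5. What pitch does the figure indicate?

Db

Counting 4 letter steps above Gb lands on D; in Eb minor, that letter is Db.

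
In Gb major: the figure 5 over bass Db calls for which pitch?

Counting 4 letter steps above Db lands on A; in Gb major, that letter is Ab.

Ab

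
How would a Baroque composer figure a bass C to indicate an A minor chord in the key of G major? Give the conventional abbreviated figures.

6

C is the third of A minor, so the chord is in first inversion.
A triad in first inversion is figured 6/3, conventionally abbreviated 6.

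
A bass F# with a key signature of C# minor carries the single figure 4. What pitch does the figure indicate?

Counting 3 letter steps above F# lands on B; in C# minor, that letter is B.

B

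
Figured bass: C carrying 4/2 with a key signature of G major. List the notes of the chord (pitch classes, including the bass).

C, D, F#, A

The written figures 4/2 are shorthand for 6/4/2: the 6 is implied.
A second above C in this key is D.
A fourth above C in this key is F#.
A sixth above C in this key is A.
Together with the bass C, this spells D dominant seventh in third inversion.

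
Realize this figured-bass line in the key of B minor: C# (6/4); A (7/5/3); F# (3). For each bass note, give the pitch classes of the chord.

C#, F#, A | A, C#, E, G | F#, A, C#

C# (6/4): C#, F#, A.
A (7/5/3): A, C#, E, G.
F# (5/3): F#, A, C#.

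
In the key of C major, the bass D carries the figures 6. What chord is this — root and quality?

B diminished

The figures 6 indicate a triad in first inversion.
In first inversion the root lies a sixth above the bass: a sixth above D in C major is B.
The chord tones are D, F, B, giving B diminished.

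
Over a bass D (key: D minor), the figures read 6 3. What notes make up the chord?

A third above D in this key is F.
A sixth above D in this key is Bb.
Together with the bass D, this spells Bb major in first inversion.

D, F, Bb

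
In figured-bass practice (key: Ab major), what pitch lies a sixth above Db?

Counting 5 letter steps above Db lands on B; in Ab major, that letter is Bb.

Bb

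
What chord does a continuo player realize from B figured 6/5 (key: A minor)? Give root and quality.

G dominant seventh

The figures 6/5 indicate a seventh chord in first inversion.
In first inversion the root lies a sixth above the bass: a sixth above B in A minor is G.
The chord tones are B, D, F, G, giving G dominant seventh.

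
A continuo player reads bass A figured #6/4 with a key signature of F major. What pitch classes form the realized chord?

A, D, F#

A fourth above A in this key is D.
A sixth above A in this key is F, raised to F# by the sharp.
Together with the bass A, this spells D major in second inversion.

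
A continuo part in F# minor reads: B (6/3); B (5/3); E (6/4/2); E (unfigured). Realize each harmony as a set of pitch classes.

B, D, G# | B, D, F# | E, F#, A, C# | E, G#, B

B (6/3): B, D, G#.
B (5/3): B, D, F#.
E (6/4/2): E, F#, A, C#.
E (5/3): E, G#, B.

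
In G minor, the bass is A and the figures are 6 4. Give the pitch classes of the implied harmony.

A fourth above A in this key is D.
A sixth above A in this key is F.
Together with the bass A, this spells D minor in second inversion.

A, D, F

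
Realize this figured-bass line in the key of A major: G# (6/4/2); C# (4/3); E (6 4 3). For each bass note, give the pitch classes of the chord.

G#, A, C#, E | C#, E, F#, A | E, G#, A, C#

G# (6/4/2): G#, A, C#, E.
C# (6/4/3): C#, E, F#, A.
E (6/4/3): E, G#, A, C#.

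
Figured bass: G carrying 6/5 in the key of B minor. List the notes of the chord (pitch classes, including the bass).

G, B, D, E

The written figures 6/5 are shorthand for 6/5/3: the 3 is implied.
A third above G in this key is B.
A fifth above G in this key is D.
A sixth above G in this key is E.
Together with the bass G, this spells E minor seventh in first inversion.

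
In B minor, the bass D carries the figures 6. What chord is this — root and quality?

The figures 6 indicate a triad in first inversion.
In first inversion the root lies a sixth above the bass: a sixth above D in B minor is B.
The chord tones are D, F#, B, giving B minor.

B minor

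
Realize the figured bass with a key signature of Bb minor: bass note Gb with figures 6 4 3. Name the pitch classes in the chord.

A third above Gb in this key is Bb.
A fourth above Gb in this key is C.
A sixth above Gb in this key is Eb.
Together with the bass Gb, this spells C half-diminished seventh in second inversion.

Gb, Bb, C, Eb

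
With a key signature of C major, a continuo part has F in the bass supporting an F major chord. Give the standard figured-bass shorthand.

no figures

F is the root of F major, so the chord is in root position.
A triad in root position is figured 5/3, conventionally abbreviated (no figures — root-position triad).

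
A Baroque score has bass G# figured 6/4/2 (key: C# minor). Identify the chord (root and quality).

The figures 6/4/2 indicate a seventh chord in third inversion.
In third inversion the root lies a second above the bass: a second above G# in C# minor is A.
The chord tones are G#, A, C#, E, giving A major seventh.

A major seventh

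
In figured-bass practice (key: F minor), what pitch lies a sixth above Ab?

Counting 5 letter steps above Ab lands on F; in F minor, that letter is F.

F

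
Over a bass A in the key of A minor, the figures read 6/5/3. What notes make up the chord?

A third above A in this key is C.
A fifth above A in this key is E.
A sixth above A in this key is F.
Together with the bass A, this spells F major seventh in first inversion.

A, C, E, F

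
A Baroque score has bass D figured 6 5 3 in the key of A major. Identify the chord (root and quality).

The figures 6 5 3 indicate a seventh chord in first inversion.
In first inversion the root lies a sixth above the bass: a sixth above D in A major is B.
The chord tones are D, F#, A, B, giving B minor seventh.

B minor seventh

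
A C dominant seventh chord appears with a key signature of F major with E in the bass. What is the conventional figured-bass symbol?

E is the third of C dominant seventh, so the chord is in first inversion.
A seventh chord in first inversion is figured 6/5/3, conventionally abbreviated 6/5.

6/5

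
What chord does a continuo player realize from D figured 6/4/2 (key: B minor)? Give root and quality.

E minor seventh

The figures 6/4/2 indicate a seventh chord in third inversion.
In third inversion the root lies a second above the bass: a second above D in B minor is E.
The chord tones are D, E, G, B, giving E minor seventh.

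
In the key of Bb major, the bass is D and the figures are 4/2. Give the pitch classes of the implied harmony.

D, Eb, G, Bb

The written figures 4/2 are shorthand for 6/4/2: the 6 is implied.
A second above D in this key is Eb.
A fourth above D in this key is G.
A sixth above D in this key is Bb.
Together with the bass D, this spells Eb major seventh in third inversion.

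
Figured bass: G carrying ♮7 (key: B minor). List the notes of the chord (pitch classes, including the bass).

The written figures ♮7 are shorthand for 7/5/3: the 5/3 are implied.
A third above G in this key is B.
A fifth above G in this key is D.
A seventh above G in this key is F#, made natural (F) by the ♮ figure.
Together with the bass G, this spells G dominant seventh in root position.

G, B, D, F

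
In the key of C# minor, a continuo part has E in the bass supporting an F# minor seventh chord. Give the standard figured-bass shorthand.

E is the seventh of F# minor seventh, so the chord is in third inversion.
A seventh chord in third inversion is figured 6/4/2, conventionally abbreviated 4/2.

4/2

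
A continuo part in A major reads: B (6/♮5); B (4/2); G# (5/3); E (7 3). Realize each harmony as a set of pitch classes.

B, D, F, G# | B, C#, E, G# | G#, B, D | E, G#, B, D

B (6/♮5/3): B, D, F, G#.
B (6/4/2): B, C#, E, G#.
G# (5/3): G#, B, D.
E (7/5/3): E, G#, B, D.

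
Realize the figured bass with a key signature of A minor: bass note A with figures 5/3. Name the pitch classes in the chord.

A, C, E

A third above A in this key is C.
A fifth above A in this key is E.
Together with the bass A, this spells A minor in root position.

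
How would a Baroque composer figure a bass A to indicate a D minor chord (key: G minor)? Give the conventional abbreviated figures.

6/4

A is the fifth of D minor, so the chord is in second inversion.
A triad in second inversion is figured 6/4, conventionally abbreviated 6/4.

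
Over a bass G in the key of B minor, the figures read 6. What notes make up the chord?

The written figures 6 are shorthand for 6/3: the 3 is implied.
A third above G in this key is B.
A sixth above G in this key is E.
Together with the bass G, this spells E minor in first inversion.

G, B, E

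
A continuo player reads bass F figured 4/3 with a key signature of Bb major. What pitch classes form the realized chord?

The written figures 4/3 are shorthand for 6/4/3: the 6 is implied.
A third above F in this key is A.
A fourth above F in this key is Bb.
A sixth above F in this key is D.
Together with the bass F, this spells Bb major seventh in second inversion.

F, A, Bb, D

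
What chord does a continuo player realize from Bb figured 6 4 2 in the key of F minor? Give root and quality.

The figures 6 4 2 indicate a seventh chord in third inversion.
In third inversion the root lies a second above the bass: a second above Bb in F minor is C.
The chord tones are Bb, C, Eb, G, giving C minor seventh.

C minor seventh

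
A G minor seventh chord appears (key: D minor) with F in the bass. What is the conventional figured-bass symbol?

F is the seventh of G minor seventh, so the chord is in third inversion.
A seventh chord in third inversion is figured 6/4/2, conventionally abbreviated 4/2.

4/2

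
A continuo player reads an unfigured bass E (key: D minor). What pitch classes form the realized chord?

E, G, Bb

An unfigured bass implies 5/3.
A third above E in this key is G.
A fifth above E in this key is Bb.
Together with the bass E, this spells E diminished in root position.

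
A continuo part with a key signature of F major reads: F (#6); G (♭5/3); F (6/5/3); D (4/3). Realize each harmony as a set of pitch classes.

F, A, D# | G, Bb, Db | F, A, C, D | D, F, G, Bb

F (#6/3): F, A, D#.
G (b5/3): G, Bb, Db.
F (6/5/3): F, A, C, D.
D (6/4/3): D, F, G, Bb.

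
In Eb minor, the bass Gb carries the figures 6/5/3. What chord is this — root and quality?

The figures 6/5/3 indicate a seventh chord in first inversion.
In first inversion the root lies a sixth above the bass: a sixth above Gb in Eb minor is Eb.
The chord tones are Gb, Bb, Db, Eb, giving Eb minor seventh.

Eb minor seventh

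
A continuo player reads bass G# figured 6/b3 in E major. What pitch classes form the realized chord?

A third above G# in this key is B, lowered to Bb by the flat.
A sixth above G# in this key is E.

G#, Bb, E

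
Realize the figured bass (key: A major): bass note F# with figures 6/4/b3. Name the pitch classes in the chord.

A third above F# in this key is A, lowered to Ab by the flat.
A fourth above F# in this key is B.
A sixth above F# in this key is D.

F#, Ab, B, D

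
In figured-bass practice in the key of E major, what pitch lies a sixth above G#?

E

Counting 5 letter steps above G# lands on E; in E major, that letter is E.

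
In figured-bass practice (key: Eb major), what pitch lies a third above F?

Counting 2 letter steps above F lands on A; in Eb major, that letter is Ab.

Ab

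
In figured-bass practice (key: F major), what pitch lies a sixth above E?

C

Counting 5 letter steps above E lands on C; in F major, that letter is C.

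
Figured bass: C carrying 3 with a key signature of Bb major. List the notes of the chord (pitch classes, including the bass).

C, Eb, G

The written figures 3 are shorthand for 5/3: the 5 is implied.
A third above C in this key is Eb.
A fifth above C in this key is G.
Together with the bass C, this spells C minor in root position.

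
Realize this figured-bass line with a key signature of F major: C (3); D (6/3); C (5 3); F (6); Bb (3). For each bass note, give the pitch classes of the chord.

C (5/3): C, E, G.
D (6/3): D, F, Bb.
C (5/3): C, E, G.
F (6/3): F, A, D.
Bb (5/3): Bb, D, F.

C, E, G | D, F, Bb | C, E, G | F, A, D | Bb, D, F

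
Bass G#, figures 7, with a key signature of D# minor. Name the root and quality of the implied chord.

The figures 7 indicate a seventh chord in root position.
In root position the bass is the root, so the root is G#.
The chord tones are G#, B, D#, F#, giving G# minor seventh.

G# minor seventh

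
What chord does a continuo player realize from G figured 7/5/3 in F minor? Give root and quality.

G half-diminished seventh

The figures 7/5/3 indicate a seventh chord in root position.
In root position the bass is the root, so the root is G.
The chord tones are G, Bb, Db, F, giving G half-diminished seventh.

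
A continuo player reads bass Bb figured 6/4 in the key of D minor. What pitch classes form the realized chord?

Bb, E, G

A fourth above Bb in this key is E.
A sixth above Bb in this key is G.
Together with the bass Bb, this spells E diminished in second inversion.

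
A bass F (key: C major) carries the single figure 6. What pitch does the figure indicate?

Counting 5 letter steps above F lands on D; in C major, that letter is D.

D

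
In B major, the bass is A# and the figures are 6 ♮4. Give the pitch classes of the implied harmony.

A#, D, F#

A fourth above A# in this key is D#, made natural (D) by the ♮ figure.
A sixth above A# in this key is F#.
Together with the bass A#, this spells D augmented in second inversion.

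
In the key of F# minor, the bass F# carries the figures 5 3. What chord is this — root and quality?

F# minor

The figures 5 3 indicate a triad in root position.
In root position the bass is the root, so the root is F#.
The chord tones are F#, A, C#, giving F# minor.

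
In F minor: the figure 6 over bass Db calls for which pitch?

Bb

Counting 5 letter steps above Db lands on B; in F minor, that letter is Bb.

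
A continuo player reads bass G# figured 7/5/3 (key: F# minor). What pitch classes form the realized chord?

A third above G# in this key is B.
A fifth above G# in this key is D.
A seventh above G# in this key is F#.
Together with the bass G#, this spells G# half-diminished seventh in root position.

G#, B, D, F#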